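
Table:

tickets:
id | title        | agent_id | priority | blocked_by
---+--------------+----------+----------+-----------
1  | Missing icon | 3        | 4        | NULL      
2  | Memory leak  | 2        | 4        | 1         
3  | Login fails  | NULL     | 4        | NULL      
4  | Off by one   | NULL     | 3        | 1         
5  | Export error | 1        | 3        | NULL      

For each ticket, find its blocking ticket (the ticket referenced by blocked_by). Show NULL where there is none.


This is a self-join: tickets is joined to a second copy of itself, matching each row's blocked_by to another row's id. Use LEFT JOIN so rows with blocked_by=NULL are kept.
  - ticket 1 (Missing icon): blocked_by=NULL -> NULL
  - ticket 2 (Memory leak): blocked_by=1 -> Missing icon
  - ticket 3 (Login fails): blocked_by=NULL -> NULL
  - ticket 4 (Off by one): blocked_by=1 -> Missing icon
  - ticket 5 (Export error): blocked_by=NULL -> NULL

SQL:
SELECT a.title AS item, b.title AS blocked_by
FROM tickets a
LEFT JOIN tickets b ON a.blocked_by = b.id

Result:
item         | blocked_by  
-------------+-------------
Missing icon | NULL        
Memory leak  | Missing icon
Login fails  | NULL        
Off by one   | Missing icon
Export error | NULL        


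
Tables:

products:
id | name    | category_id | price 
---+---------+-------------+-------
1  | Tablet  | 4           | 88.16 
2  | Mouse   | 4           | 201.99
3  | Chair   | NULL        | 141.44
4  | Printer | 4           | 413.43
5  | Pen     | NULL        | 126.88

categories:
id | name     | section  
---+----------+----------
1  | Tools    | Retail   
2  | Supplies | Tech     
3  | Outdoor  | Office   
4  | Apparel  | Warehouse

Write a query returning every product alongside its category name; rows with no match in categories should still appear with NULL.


LEFT JOIN keeps every row from products (the left table); where category_id has no match in categories, the category columns become NULL. Walk through each product:
  - product 1 (Tablet): category_id=4 -> matches Apparel
  - product 2 (Mouse): category_id=4 -> matches Apparel
  - product 3 (Chair): category_id=NULL, no match -> kept with NULL
  - product 4 (Printer): category_id=4 -> matches Apparel
  - product 5 (Pen): category_id=NULL, no match -> kept with NULL
All 5 rows appear; 2 have NULL category.

SQL:
SELECT a.name, b.name AS category
FROM products a
LEFT JOIN categories b ON a.category_id = b.id

Result:
name    | category
--------+---------
Tablet  | Apparel 
Mouse   | Apparel 
Chair   | NULL    
Printer | Apparel 
Pen     | NULL    


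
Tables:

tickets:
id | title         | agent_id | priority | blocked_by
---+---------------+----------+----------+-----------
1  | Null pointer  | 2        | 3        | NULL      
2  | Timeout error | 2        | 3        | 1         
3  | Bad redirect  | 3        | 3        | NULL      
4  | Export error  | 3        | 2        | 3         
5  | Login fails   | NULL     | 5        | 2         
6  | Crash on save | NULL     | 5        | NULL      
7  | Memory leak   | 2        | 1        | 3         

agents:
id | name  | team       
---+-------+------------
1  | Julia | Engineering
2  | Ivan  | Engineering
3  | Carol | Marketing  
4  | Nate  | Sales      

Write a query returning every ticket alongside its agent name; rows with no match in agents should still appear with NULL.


LEFT JOIN keeps every row from tickets (the left table); where agent_id has no match in agents, the agent columns become NULL. Walk through each ticket:
  - ticket 1 (Null pointer): agent_id=2 -> matches Ivan
  - ticket 2 (Timeout error): agent_id=2 -> matches Ivan
  - ticket 3 (Bad redirect): agent_id=3 -> matches Carol
  - ticket 4 (Export error): agent_id=3 -> matches Carol
  - ticket 5 (Login fails): agent_id=NULL, no match -> kept with NULL
  - ticket 6 (Crash on save): agent_id=NULL, no match -> kept with NULL
  - ticket 7 (Memory leak): agent_id=2 -> matches Ivan
All 7 rows appear; 2 have NULL agent.

SQL:
SELECT a.title, b.name AS agent
FROM tickets a
LEFT JOIN agents b ON a.agent_id = b.id

Result:
title         | agent
--------------+------
Null pointer  | Ivan 
Timeout error | Ivan 
Bad redirect  | Carol
Export error  | Carol
Login fails   | NULL 
Crash on save | NULL 
Memory leak   | Ivan 


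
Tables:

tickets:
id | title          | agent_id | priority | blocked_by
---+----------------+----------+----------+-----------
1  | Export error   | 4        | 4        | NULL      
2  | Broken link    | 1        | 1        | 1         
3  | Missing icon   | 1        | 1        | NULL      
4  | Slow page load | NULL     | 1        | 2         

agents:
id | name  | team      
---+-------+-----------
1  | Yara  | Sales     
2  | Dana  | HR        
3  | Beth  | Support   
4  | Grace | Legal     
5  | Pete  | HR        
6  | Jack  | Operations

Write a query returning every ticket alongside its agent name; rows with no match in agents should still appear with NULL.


LEFT JOIN keeps every row from tickets (the left table); where agent_id has no match in agents, the agent columns become NULL. Walk through each ticket:
  - ticket 1 (Export error): agent_id=4 -> matches Grace
  - ticket 2 (Broken link): agent_id=1 -> matches Yara
  - ticket 3 (Missing icon): agent_id=1 -> matches Yara
  - ticket 4 (Slow page load): agent_id=NULL, no match -> kept with NULL
All 4 rows appear; 1 has NULL agent.

SQL:
SELECT a.title, b.name AS agent
FROM tickets a
LEFT JOIN agents b ON a.agent_id = b.id

Result:
title          | agent
---------------+------
Export error   | Grace
Broken link    | Yara 
Missing icon   | Yara 
Slow page load | NULL 


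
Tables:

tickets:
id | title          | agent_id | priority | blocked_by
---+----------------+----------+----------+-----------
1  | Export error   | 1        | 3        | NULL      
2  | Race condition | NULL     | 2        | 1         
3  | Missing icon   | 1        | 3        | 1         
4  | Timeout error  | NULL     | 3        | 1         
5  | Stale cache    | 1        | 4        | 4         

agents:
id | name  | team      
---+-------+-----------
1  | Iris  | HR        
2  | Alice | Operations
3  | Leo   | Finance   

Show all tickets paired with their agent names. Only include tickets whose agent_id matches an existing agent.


INNER JOIN keeps only tickets rows whose agent_id matches an id in agents. Walk through each ticket:
  - ticket 1 (Export error): agent_id=1 -> matches Iris
  - ticket 2 (Race condition): agent_id=NULL, no match -> dropped
  - ticket 3 (Missing icon): agent_id=1 -> matches Iris
  - ticket 4 (Timeout error): agent_id=NULL, no match -> dropped
  - ticket 5 (Stale cache): agent_id=1 -> matches Iris
So 2 of 5 rows are dropped.

SQL:
SELECT a.title, b.name AS agent
FROM tickets a
INNER JOIN agents b ON a.agent_id = b.id

Result:
title        | agent
-------------+------
Export error | Iris 
Missing icon | Iris 
Stale cache  | Iris 


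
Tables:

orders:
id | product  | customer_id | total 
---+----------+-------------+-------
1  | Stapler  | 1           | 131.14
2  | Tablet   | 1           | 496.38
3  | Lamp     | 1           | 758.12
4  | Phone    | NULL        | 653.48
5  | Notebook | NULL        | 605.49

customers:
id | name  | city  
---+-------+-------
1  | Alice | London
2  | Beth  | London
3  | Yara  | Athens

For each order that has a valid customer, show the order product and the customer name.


INNER JOIN keeps only orders rows whose customer_id matches an id in customers. Walk through each order:
  - order 1 (Stapler): customer_id=1 -> matches Alice
  - order 2 (Tablet): customer_id=1 -> matches Alice
  - order 3 (Lamp): customer_id=1 -> matches Alice
  - order 4 (Phone): customer_id=NULL, no match -> dropped
  - order 5 (Notebook): customer_id=NULL, no match -> dropped
So 2 of 5 rows are dropped.

SQL:
SELECT a.product, b.name AS customer
FROM orders a
INNER JOIN customers b ON a.customer_id = b.id

Result:
product | customer
--------+---------
Stapler | Alice   
Tablet  | Alice   
Lamp    | Alice   


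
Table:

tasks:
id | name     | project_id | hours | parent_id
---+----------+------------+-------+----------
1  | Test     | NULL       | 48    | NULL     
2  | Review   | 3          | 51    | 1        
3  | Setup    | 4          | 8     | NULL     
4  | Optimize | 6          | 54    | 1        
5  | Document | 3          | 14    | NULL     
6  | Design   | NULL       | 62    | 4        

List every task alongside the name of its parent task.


This is a self-join: tasks is joined to a second copy of itself, matching each row's parent_id to another row's id. Use LEFT JOIN so rows with parent_id=NULL are kept.
  - task 1 (Test): parent_id=NULL -> NULL
  - task 2 (Review): parent_id=1 -> Test
  - task 3 (Setup): parent_id=NULL -> NULL
  - task 4 (Optimize): parent_id=1 -> Test
  - task 5 (Document): parent_id=NULL -> NULL
  - task 6 (Design): parent_id=4 -> Optimize

SQL:
SELECT a.name AS item, b.name AS parent
FROM tasks a
LEFT JOIN tasks b ON a.parent_id = b.id

Result:
item     | parent  
---------+---------
Test     | NULL    
Review   | Test    
Setup    | NULL    
Optimize | Test    
Document | NULL    
Design   | Optimize


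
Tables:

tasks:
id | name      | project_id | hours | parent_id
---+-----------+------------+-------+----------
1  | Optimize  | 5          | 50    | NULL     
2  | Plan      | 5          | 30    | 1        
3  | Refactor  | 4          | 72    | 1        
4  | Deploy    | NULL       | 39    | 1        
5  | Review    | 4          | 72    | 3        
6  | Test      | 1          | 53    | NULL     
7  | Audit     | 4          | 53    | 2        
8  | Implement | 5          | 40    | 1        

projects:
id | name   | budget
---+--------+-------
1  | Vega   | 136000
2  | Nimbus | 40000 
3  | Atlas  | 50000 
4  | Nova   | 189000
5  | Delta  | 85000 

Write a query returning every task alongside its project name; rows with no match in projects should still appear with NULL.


LEFT JOIN keeps every row from tasks (the left table); where project_id has no match in projects, the project columns become NULL. Walk through each task:
  - task 1 (Optimize): project_id=5 -> matches Delta
  - task 2 (Plan): project_id=5 -> matches Delta
  - task 3 (Refactor): project_id=4 -> matches Nova
  - task 4 (Deploy): project_id=NULL, no match -> kept with NULL
  - task 5 (Review): project_id=4 -> matches Nova
  - task 6 (Test): project_id=1 -> matches Vega
  - task 7 (Audit): project_id=4 -> matches Nova
  - task 8 (Implement): project_id=5 -> matches Delta
All 8 rows appear; 1 has NULL project.

SQL:
SELECT a.name, b.name AS project
FROM tasks a
LEFT JOIN projects b ON a.project_id = b.id

Result:
name      | project
----------+--------
Optimize  | Delta  
Plan      | Delta  
Refactor  | Nova   
Deploy    | NULL   
Review    | Nova   
Test      | Vega   
Audit     | Nova   
Implement | Delta  


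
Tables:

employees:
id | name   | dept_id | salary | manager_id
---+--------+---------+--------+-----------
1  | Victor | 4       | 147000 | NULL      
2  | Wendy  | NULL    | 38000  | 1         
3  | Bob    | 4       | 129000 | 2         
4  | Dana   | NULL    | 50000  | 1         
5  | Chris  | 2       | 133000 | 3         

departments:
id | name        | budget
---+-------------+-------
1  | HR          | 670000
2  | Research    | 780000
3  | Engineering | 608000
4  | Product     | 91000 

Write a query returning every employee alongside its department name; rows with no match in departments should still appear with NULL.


LEFT JOIN keeps every row from employees (the left table); where dept_id has no match in departments, the department columns become NULL. Walk through each employee:
  - employee 1 (Victor): dept_id=4 -> matches Product
  - employee 2 (Wendy): dept_id=NULL, no match -> kept with NULL
  - employee 3 (Bob): dept_id=4 -> matches Product
  - employee 4 (Dana): dept_id=NULL, no match -> kept with NULL
  - employee 5 (Chris): dept_id=2 -> matches Research
All 5 rows appear; 2 have NULL department.

SQL:
SELECT a.name, b.name AS department
FROM employees a
LEFT JOIN departments b ON a.dept_id = b.id

Result:
name   | department
-------+-----------
Victor | Product   
Wendy  | NULL      
Bob    | Product   
Dana   | NULL      
Chris  | Research  


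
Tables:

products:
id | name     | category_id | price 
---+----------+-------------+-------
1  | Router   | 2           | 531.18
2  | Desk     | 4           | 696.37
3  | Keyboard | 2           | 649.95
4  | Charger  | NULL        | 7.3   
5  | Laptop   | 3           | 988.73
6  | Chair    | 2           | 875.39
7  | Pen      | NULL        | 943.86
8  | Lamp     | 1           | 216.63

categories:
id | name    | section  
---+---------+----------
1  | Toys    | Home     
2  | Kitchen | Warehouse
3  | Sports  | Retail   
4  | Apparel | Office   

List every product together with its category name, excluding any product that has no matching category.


INNER JOIN keeps only products rows whose category_id matches an id in categories. Walk through each product:
  - product 1 (Router): category_id=2 -> matches Kitchen
  - product 2 (Desk): category_id=4 -> matches Apparel
  - product 3 (Keyboard): category_id=2 -> matches Kitchen
  - product 4 (Charger): category_id=NULL, no match -> dropped
  - product 5 (Laptop): category_id=3 -> matches Sports
  - product 6 (Chair): category_id=2 -> matches Kitchen
  - product 7 (Pen): category_id=NULL, no match -> dropped
  - product 8 (Lamp): category_id=1 -> matches Toys
So 2 of 8 rows are dropped.

SQL:
SELECT a.name, b.name AS category
FROM products a
INNER JOIN categories b ON a.category_id = b.id

Result:
name     | category
---------+---------
Router   | Kitchen 
Desk     | Apparel 
Keyboard | Kitchen 
Laptop   | Sports  
Chair    | Kitchen 
Lamp     | Toys    


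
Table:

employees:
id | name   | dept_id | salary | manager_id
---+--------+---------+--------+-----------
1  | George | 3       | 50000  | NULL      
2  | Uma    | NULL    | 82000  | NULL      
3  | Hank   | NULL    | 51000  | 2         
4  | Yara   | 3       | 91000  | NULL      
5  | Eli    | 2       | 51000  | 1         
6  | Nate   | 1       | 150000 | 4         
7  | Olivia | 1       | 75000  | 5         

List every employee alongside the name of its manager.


This is a self-join: employees is joined to a second copy of itself, matching each row's manager_id to another row's id. Use LEFT JOIN so rows with manager_id=NULL are kept.
  - employee 1 (George): manager_id=NULL -> NULL
  - employee 2 (Uma): manager_id=NULL -> NULL
  - employee 3 (Hank): manager_id=2 -> Uma
  - employee 4 (Yara): manager_id=NULL -> NULL
  - employee 5 (Eli): manager_id=1 -> George
  - employee 6 (Nate): manager_id=4 -> Yara
  - employee 7 (Olivia): manager_id=5 -> Eli

SQL:
SELECT a.name AS item, b.name AS manager
FROM employees a
LEFT JOIN employees b ON a.manager_id = b.id

Result:
item   | manager
-------+--------
George | NULL   
Uma    | NULL   
Hank   | Uma    
Yara   | NULL   
Eli    | George 
Nate   | Yara   
Olivia | Eli    


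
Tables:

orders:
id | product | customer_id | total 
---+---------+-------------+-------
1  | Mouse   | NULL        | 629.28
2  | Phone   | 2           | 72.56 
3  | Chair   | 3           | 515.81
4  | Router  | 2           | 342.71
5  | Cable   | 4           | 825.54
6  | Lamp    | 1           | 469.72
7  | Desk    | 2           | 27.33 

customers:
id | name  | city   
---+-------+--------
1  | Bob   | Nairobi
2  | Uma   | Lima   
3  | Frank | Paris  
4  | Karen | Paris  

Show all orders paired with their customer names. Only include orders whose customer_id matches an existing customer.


INNER JOIN keeps only orders rows whose customer_id matches an id in customers. Walk through each order:
  - order 1 (Mouse): customer_id=NULL, no match -> dropped
  - order 2 (Phone): customer_id=2 -> matches Uma
  - order 3 (Chair): customer_id=3 -> matches Frank
  - order 4 (Router): customer_id=2 -> matches Uma
  - order 5 (Cable): customer_id=4 -> matches Karen
  - order 6 (Lamp): customer_id=1 -> matches Bob
  - order 7 (Desk): customer_id=2 -> matches Uma
So 1 of 7 rows is dropped.

SQL:
SELECT a.product, b.name AS customer
FROM orders a
INNER JOIN customers b ON a.customer_id = b.id

Result:
product | customer
--------+---------
Phone   | Uma     
Chair   | Frank   
Router  | Uma     
Cable   | Karen   
Lamp    | Bob     
Desk    | Uma     


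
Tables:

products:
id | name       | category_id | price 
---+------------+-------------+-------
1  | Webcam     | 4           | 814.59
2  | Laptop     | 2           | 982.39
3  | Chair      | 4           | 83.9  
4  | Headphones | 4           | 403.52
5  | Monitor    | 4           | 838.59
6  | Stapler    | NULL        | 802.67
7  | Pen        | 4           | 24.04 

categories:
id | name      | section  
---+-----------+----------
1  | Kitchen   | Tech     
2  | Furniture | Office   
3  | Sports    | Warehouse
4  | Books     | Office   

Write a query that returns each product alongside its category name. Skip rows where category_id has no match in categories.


INNER JOIN keeps only products rows whose category_id matches an id in categories. Walk through each product:
  - product 1 (Webcam): category_id=4 -> matches Books
  - product 2 (Laptop): category_id=2 -> matches Furniture
  - product 3 (Chair): category_id=4 -> matches Books
  - product 4 (Headphones): category_id=4 -> matches Books
  - product 5 (Monitor): category_id=4 -> matches Books
  - product 6 (Stapler): category_id=NULL, no match -> dropped
  - product 7 (Pen): category_id=4 -> matches Books
So 1 of 7 rows is dropped.

SQL:
SELECT a.name, b.name AS category
FROM products a
INNER JOIN categories b ON a.category_id = b.id

Result:
name       | category 
-----------+----------
Webcam     | Books    
Laptop     | Furniture
Chair      | Books    
Headphones | Books    
Monitor    | Books    
Pen        | Books    


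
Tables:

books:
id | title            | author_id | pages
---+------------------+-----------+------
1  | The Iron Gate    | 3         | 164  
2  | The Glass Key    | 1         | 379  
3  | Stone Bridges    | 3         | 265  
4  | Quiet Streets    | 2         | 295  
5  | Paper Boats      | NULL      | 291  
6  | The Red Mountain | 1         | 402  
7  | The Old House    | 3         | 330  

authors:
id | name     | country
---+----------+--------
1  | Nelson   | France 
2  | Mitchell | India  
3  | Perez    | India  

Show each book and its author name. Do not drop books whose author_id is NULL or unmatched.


LEFT JOIN keeps every row from books (the left table); where author_id has no match in authors, the author columns become NULL. Walk through each book:
  - book 1 (The Iron Gate): author_id=3 -> matches Perez
  - book 2 (The Glass Key): author_id=1 -> matches Nelson
  - book 3 (Stone Bridges): author_id=3 -> matches Perez
  - book 4 (Quiet Streets): author_id=2 -> matches Mitchell
  - book 5 (Paper Boats): author_id=NULL, no match -> kept with NULL
  - book 6 (The Red Mountain): author_id=1 -> matches Nelson
  - book 7 (The Old House): author_id=3 -> matches Perez
All 7 rows appear; 1 has NULL author.

SQL:
SELECT a.title, b.name AS author
FROM books a
LEFT JOIN authors b ON a.author_id = b.id

Result:
title            | author  
-----------------+---------
The Iron Gate    | Perez   
The Glass Key    | Nelson  
Stone Bridges    | Perez   
Quiet Streets    | Mitchell
Paper Boats      | NULL    
The Red Mountain | Nelson  
The Old House    | Perez   


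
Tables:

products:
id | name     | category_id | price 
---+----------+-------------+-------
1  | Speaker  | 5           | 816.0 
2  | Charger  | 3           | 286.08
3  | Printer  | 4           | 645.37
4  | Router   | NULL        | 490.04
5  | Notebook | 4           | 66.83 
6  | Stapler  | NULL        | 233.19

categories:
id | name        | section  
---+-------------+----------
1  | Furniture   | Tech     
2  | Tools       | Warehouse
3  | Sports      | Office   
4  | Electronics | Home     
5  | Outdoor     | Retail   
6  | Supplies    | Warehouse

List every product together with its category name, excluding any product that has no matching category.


INNER JOIN keeps only products rows whose category_id matches an id in categories. Walk through each product:
  - product 1 (Speaker): category_id=5 -> matches Outdoor
  - product 2 (Charger): category_id=3 -> matches Sports
  - product 3 (Printer): category_id=4 -> matches Electronics
  - product 4 (Router): category_id=NULL, no match -> dropped
  - product 5 (Notebook): category_id=4 -> matches Electronics
  - product 6 (Stapler): category_id=NULL, no match -> dropped
So 2 of 6 rows are dropped.

SQL:
SELECT a.name, b.name AS category
FROM products a
INNER JOIN categories b ON a.category_id = b.id

Result:
name     | category   
---------+------------
Speaker  | Outdoor    
Charger  | Sports     
Printer  | Electronics
Notebook | Electronics


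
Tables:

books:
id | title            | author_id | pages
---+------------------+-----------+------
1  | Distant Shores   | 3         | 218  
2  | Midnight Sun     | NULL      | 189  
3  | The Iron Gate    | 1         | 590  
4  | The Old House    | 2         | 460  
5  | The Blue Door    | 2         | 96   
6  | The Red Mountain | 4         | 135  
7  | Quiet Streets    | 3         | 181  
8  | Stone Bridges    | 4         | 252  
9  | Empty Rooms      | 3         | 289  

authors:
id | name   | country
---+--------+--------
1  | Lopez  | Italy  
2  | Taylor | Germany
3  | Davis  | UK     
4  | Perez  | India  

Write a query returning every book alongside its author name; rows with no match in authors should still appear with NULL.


LEFT JOIN keeps every row from books (the left table); where author_id has no match in authors, the author columns become NULL. Walk through each book:
  - book 1 (Distant Shores): author_id=3 -> matches Davis
  - book 2 (Midnight Sun): author_id=NULL, no match -> kept with NULL
  - book 3 (The Iron Gate): author_id=1 -> matches Lopez
  - book 4 (The Old House): author_id=2 -> matches Taylor
  - book 5 (The Blue Door): author_id=2 -> matches Taylor
  - book 6 (The Red Mountain): author_id=4 -> matches Perez
  - book 7 (Quiet Streets): author_id=3 -> matches Davis
  - book 8 (Stone Bridges): author_id=4 -> matches Perez
  - book 9 (Empty Rooms): author_id=3 -> matches Davis
All 9 rows appear; 1 has NULL author.

SQL:
SELECT a.title, b.name AS author
FROM books a
LEFT JOIN authors b ON a.author_id = b.id

Result:
title            | author
-----------------+-------
Distant Shores   | Davis 
Midnight Sun     | NULL  
The Iron Gate    | Lopez 
The Old House    | Taylor
The Blue Door    | Taylor
The Red Mountain | Perez 
Quiet Streets    | Davis 
Stone Bridges    | Perez 
Empty Rooms      | Davis 


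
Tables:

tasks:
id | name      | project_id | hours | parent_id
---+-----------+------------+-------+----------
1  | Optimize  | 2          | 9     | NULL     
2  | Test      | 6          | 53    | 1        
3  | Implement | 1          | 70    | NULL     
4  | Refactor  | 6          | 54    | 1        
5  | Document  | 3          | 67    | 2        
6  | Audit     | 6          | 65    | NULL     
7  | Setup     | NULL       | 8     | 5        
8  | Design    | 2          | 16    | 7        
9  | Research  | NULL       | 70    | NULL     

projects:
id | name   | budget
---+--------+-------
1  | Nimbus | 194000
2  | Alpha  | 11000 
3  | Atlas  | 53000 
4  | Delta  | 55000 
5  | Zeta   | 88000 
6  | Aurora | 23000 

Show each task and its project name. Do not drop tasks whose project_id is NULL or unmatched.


LEFT JOIN keeps every row from tasks (the left table); where project_id has no match in projects, the project columns become NULL. Walk through each task:
  - task 1 (Optimize): project_id=2 -> matches Alpha
  - task 2 (Test): project_id=6 -> matches Aurora
  - task 3 (Implement): project_id=1 -> matches Nimbus
  - task 4 (Refactor): project_id=6 -> matches Aurora
  - task 5 (Document): project_id=3 -> matches Atlas
  - task 6 (Audit): project_id=6 -> matches Aurora
  - task 7 (Setup): project_id=NULL, no match -> kept with NULL
  - task 8 (Design): project_id=2 -> matches Alpha
  - task 9 (Research): project_id=NULL, no match -> kept with NULL
All 9 rows appear; 2 have NULL project.

SQL:
SELECT a.name, b.name AS project
FROM tasks a
LEFT JOIN projects b ON a.project_id = b.id

Result:
name      | project
----------+--------
Optimize  | Alpha  
Test      | Aurora 
Implement | Nimbus 
Refactor  | Aurora 
Document  | Atlas  
Audit     | Aurora 
Setup     | NULL   
Design    | Alpha  
Research  | NULL   


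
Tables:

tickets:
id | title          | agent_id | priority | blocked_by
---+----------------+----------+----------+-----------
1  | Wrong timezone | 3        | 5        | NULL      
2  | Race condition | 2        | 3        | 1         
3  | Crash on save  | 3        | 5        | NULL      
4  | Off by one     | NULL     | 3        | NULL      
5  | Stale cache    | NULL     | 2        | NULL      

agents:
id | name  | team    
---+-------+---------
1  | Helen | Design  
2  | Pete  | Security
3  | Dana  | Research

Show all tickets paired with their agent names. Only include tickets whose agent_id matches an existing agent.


INNER JOIN keeps only tickets rows whose agent_id matches an id in agents. Walk through each ticket:
  - ticket 1 (Wrong timezone): agent_id=3 -> matches Dana
  - ticket 2 (Race condition): agent_id=2 -> matches Pete
  - ticket 3 (Crash on save): agent_id=3 -> matches Dana
  - ticket 4 (Off by one): agent_id=NULL, no match -> dropped
  - ticket 5 (Stale cache): agent_id=NULL, no match -> dropped
So 2 of 5 rows are dropped.

SQL:
SELECT a.title, b.name AS agent
FROM tickets a
INNER JOIN agents b ON a.agent_id = b.id

Result:
title          | agent
---------------+------
Wrong timezone | Dana 
Race condition | Pete 
Crash on save  | Dana 


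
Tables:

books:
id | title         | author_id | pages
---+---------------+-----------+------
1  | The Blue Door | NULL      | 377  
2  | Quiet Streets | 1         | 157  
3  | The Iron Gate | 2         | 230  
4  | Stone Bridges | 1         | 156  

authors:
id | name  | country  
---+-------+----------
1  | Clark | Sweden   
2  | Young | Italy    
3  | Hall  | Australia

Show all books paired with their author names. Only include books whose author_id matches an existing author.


INNER JOIN keeps only books rows whose author_id matches an id in authors. Walk through each book:
  - book 1 (The Blue Door): author_id=NULL, no match -> dropped
  - book 2 (Quiet Streets): author_id=1 -> matches Clark
  - book 3 (The Iron Gate): author_id=2 -> matches Young
  - book 4 (Stone Bridges): author_id=1 -> matches Clark
So 1 of 4 rows is dropped.

SQL:
SELECT a.title, b.name AS author
FROM books a
INNER JOIN authors b ON a.author_id = b.id

Result:
title         | author
--------------+-------
Quiet Streets | Clark 
The Iron Gate | Young 
Stone Bridges | Clark 


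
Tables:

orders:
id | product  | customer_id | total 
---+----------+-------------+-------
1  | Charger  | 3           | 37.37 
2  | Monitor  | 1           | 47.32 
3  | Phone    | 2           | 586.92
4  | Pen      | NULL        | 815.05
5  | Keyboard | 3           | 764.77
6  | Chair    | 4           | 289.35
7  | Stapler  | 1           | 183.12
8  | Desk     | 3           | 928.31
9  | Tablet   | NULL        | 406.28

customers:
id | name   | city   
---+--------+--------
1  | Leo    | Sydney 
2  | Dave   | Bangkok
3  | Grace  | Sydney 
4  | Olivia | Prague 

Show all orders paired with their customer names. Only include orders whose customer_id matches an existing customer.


INNER JOIN keeps only orders rows whose customer_id matches an id in customers. Walk through each order:
  - order 1 (Charger): customer_id=3 -> matches Grace
  - order 2 (Monitor): customer_id=1 -> matches Leo
  - order 3 (Phone): customer_id=2 -> matches Dave
  - order 4 (Pen): customer_id=NULL, no match -> dropped
  - order 5 (Keyboard): customer_id=3 -> matches Grace
  - order 6 (Chair): customer_id=4 -> matches Olivia
  - order 7 (Stapler): customer_id=1 -> matches Leo
  - order 8 (Desk): customer_id=3 -> matches Grace
  - order 9 (Tablet): customer_id=NULL, no match -> dropped
So 2 of 9 rows are dropped.

SQL:
SELECT a.product, b.name AS customer
FROM orders a
INNER JOIN customers b ON a.customer_id = b.id

Result:
product  | customer
---------+---------
Charger  | Grace   
Monitor  | Leo     
Phone    | Dave    
Keyboard | Grace   
Chair    | Olivia  
Stapler  | Leo     
Desk     | Grace   


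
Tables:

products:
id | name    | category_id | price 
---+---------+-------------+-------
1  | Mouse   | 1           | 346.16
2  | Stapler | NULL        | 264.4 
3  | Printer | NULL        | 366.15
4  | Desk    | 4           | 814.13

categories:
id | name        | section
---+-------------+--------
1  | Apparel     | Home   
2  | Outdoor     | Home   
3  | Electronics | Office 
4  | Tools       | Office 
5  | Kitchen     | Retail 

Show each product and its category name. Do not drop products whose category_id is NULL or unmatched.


LEFT JOIN keeps every row from products (the left table); where category_id has no match in categories, the category columns become NULL. Walk through each product:
  - product 1 (Mouse): category_id=1 -> matches Apparel
  - product 2 (Stapler): category_id=NULL, no match -> kept with NULL
  - product 3 (Printer): category_id=NULL, no match -> kept with NULL
  - product 4 (Desk): category_id=4 -> matches Tools
All 4 rows appear; 2 have NULL category.

SQL:
SELECT a.name, b.name AS category
FROM products a
LEFT JOIN categories b ON a.category_id = b.id

Result:
name    | category
--------+---------
Mouse   | Apparel 
Stapler | NULL    
Printer | NULL    
Desk    | Tools   


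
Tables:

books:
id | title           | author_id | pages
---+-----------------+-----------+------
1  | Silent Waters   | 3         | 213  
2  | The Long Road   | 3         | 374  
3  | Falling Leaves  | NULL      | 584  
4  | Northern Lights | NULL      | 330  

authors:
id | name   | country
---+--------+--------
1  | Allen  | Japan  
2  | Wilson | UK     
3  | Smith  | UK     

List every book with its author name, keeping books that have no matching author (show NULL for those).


LEFT JOIN keeps every row from books (the left table); where author_id has no match in authors, the author columns become NULL. Walk through each book:
  - book 1 (Silent Waters): author_id=3 -> matches Smith
  - book 2 (The Long Road): author_id=3 -> matches Smith
  - book 3 (Falling Leaves): author_id=NULL, no match -> kept with NULL
  - book 4 (Northern Lights): author_id=NULL, no match -> kept with NULL
All 4 rows appear; 2 have NULL author.

SQL:
SELECT a.title, b.name AS author
FROM books a
LEFT JOIN authors b ON a.author_id = b.id

Result:
title           | author
----------------+-------
Silent Waters   | Smith 
The Long Road   | Smith 
Falling Leaves  | NULL  
Northern Lights | NULL  


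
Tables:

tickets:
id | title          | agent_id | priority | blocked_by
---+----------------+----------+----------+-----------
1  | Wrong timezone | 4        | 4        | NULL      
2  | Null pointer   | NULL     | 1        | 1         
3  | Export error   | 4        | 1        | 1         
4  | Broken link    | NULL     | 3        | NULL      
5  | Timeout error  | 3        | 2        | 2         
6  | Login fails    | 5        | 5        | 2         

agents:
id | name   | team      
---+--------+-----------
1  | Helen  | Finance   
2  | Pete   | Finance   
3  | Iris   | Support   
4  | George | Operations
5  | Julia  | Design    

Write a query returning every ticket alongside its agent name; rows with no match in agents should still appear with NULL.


LEFT JOIN keeps every row from tickets (the left table); where agent_id has no match in agents, the agent columns become NULL. Walk through each ticket:
  - ticket 1 (Wrong timezone): agent_id=4 -> matches George
  - ticket 2 (Null pointer): agent_id=NULL, no match -> kept with NULL
  - ticket 3 (Export error): agent_id=4 -> matches George
  - ticket 4 (Broken link): agent_id=NULL, no match -> kept with NULL
  - ticket 5 (Timeout error): agent_id=3 -> matches Iris
  - ticket 6 (Login fails): agent_id=5 -> matches Julia
All 6 rows appear; 2 have NULL agent.

SQL:
SELECT a.title, b.name AS agent
FROM tickets a
LEFT JOIN agents b ON a.agent_id = b.id

Result:
title          | agent 
---------------+-------
Wrong timezone | George
Null pointer   | NULL  
Export error   | George
Broken link    | NULL  
Timeout error  | Iris  
Login fails    | Julia 


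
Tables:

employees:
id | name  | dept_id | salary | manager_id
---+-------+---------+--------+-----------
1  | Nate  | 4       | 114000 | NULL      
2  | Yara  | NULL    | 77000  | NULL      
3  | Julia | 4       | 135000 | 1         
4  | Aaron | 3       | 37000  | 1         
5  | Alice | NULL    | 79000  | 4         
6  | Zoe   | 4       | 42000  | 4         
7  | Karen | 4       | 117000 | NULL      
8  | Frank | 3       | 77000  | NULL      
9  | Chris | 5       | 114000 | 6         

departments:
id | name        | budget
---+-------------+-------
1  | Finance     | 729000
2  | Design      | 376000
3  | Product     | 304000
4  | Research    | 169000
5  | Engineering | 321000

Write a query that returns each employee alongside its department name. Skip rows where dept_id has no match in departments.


INNER JOIN keeps only employees rows whose dept_id matches an id in departments. Walk through each employee:
  - employee 1 (Nate): dept_id=4 -> matches Research
  - employee 2 (Yara): dept_id=NULL, no match -> dropped
  - employee 3 (Julia): dept_id=4 -> matches Research
  - employee 4 (Aaron): dept_id=3 -> matches Product
  - employee 5 (Alice): dept_id=NULL, no match -> dropped
  - employee 6 (Zoe): dept_id=4 -> matches Research
  - employee 7 (Karen): dept_id=4 -> matches Research
  - employee 8 (Frank): dept_id=3 -> matches Product
  - employee 9 (Chris): dept_id=5 -> matches Engineering
So 2 of 9 rows are dropped.

SQL:
SELECT a.name, b.name AS department
FROM employees a
INNER JOIN departments b ON a.dept_id = b.id

Result:
name  | department 
------+------------
Nate  | Research   
Julia | Research   
Aaron | Product    
Zoe   | Research   
Karen | Research   
Frank | Product    
Chris | Engineering


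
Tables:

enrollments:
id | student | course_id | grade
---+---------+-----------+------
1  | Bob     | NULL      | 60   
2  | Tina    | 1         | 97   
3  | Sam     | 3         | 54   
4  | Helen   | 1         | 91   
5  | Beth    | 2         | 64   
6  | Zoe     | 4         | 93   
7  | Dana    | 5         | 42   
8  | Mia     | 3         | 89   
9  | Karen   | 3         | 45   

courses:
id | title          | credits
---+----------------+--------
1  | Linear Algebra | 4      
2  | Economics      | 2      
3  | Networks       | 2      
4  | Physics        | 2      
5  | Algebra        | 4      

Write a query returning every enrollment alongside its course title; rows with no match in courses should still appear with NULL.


LEFT JOIN keeps every row from enrollments (the left table); where course_id has no match in courses, the course columns become NULL. Walk through each enrollment:
  - enrollment 1 (Bob): course_id=NULL, no match -> kept with NULL
  - enrollment 2 (Tina): course_id=1 -> matches Linear Algebra
  - enrollment 3 (Sam): course_id=3 -> matches Networks
  - enrollment 4 (Helen): course_id=1 -> matches Linear Algebra
  - enrollment 5 (Beth): course_id=2 -> matches Economics
  - enrollment 6 (Zoe): course_id=4 -> matches Physics
  - enrollment 7 (Dana): course_id=5 -> matches Algebra
  - enrollment 8 (Mia): course_id=3 -> matches Networks
  - enrollment 9 (Karen): course_id=3 -> matches Networks
All 9 rows appear; 1 has NULL course.

SQL:
SELECT a.student, b.title AS course
FROM enrollments a
LEFT JOIN courses b ON a.course_id = b.id

Result:
student | course        
--------+---------------
Bob     | NULL          
Tina    | Linear Algebra
Sam     | Networks      
Helen   | Linear Algebra
Beth    | Economics     
Zoe     | Physics       
Dana    | Algebra       
Mia     | Networks      
Karen   | Networks      


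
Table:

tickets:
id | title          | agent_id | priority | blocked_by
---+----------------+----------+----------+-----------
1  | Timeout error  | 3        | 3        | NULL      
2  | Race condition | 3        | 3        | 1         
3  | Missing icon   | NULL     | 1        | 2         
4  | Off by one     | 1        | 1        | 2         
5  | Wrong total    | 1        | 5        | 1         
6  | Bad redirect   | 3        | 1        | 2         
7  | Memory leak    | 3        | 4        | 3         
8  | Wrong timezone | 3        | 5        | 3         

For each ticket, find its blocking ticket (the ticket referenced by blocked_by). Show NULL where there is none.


This is a self-join: tickets is joined to a second copy of itself, matching each row's blocked_by to another row's id. Use LEFT JOIN so rows with blocked_by=NULL are kept.
  - ticket 1 (Timeout error): blocked_by=NULL -> NULL
  - ticket 2 (Race condition): blocked_by=1 -> Timeout error
  - ticket 3 (Missing icon): blocked_by=2 -> Race condition
  - ticket 4 (Off by one): blocked_by=2 -> Race condition
  - ticket 5 (Wrong total): blocked_by=1 -> Timeout error
  - ticket 6 (Bad redirect): blocked_by=2 -> Race condition
  - ticket 7 (Memory leak): blocked_by=3 -> Missing icon
  - ticket 8 (Wrong timezone): blocked_by=3 -> Missing icon

SQL:
SELECT a.title AS item, b.title AS blocked_by
FROM tickets a
LEFT JOIN tickets b ON a.blocked_by = b.id

Result:
item           | blocked_by    
---------------+---------------
Timeout error  | NULL          
Race condition | Timeout error 
Missing icon   | Race condition
Off by one     | Race condition
Wrong total    | Timeout error 
Bad redirect   | Race condition
Memory leak    | Missing icon  
Wrong timezone | Missing icon  


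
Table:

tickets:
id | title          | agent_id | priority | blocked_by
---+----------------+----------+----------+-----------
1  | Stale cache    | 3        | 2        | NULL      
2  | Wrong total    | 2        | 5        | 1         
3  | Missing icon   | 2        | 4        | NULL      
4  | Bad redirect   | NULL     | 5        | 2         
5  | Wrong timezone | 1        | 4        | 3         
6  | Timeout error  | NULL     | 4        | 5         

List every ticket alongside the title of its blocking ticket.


This is a self-join: tickets is joined to a second copy of itself, matching each row's blocked_by to another row's id. Use LEFT JOIN so rows with blocked_by=NULL are kept.
  - ticket 1 (Stale cache): blocked_by=NULL -> NULL
  - ticket 2 (Wrong total): blocked_by=1 -> Stale cache
  - ticket 3 (Missing icon): blocked_by=NULL -> NULL
  - ticket 4 (Bad redirect): blocked_by=2 -> Wrong total
  - ticket 5 (Wrong timezone): blocked_by=3 -> Missing icon
  - ticket 6 (Timeout error): blocked_by=5 -> Wrong timezone

SQL:
SELECT a.title AS item, b.title AS blocked_by
FROM tickets a
LEFT JOIN tickets b ON a.blocked_by = b.id

Result:
item           | blocked_by    
---------------+---------------
Stale cache    | NULL          
Wrong total    | Stale cache   
Missing icon   | NULL          
Bad redirect   | Wrong total   
Wrong timezone | Missing icon  
Timeout error  | Wrong timezone


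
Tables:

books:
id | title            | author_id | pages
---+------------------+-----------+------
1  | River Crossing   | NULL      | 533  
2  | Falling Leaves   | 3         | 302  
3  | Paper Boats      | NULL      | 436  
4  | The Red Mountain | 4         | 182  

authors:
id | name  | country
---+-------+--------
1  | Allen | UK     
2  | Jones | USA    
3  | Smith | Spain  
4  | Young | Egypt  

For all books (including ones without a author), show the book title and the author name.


LEFT JOIN keeps every row from books (the left table); where author_id has no match in authors, the author columns become NULL. Walk through each book:
  - book 1 (River Crossing): author_id=NULL, no match -> kept with NULL
  - book 2 (Falling Leaves): author_id=3 -> matches Smith
  - book 3 (Paper Boats): author_id=NULL, no match -> kept with NULL
  - book 4 (The Red Mountain): author_id=4 -> matches Young
All 4 rows appear; 2 have NULL author.

SQL:
SELECT a.title, b.name AS author
FROM books a
LEFT JOIN authors b ON a.author_id = b.id

Result:
title            | author
-----------------+-------
River Crossing   | NULL  
Falling Leaves   | Smith 
Paper Boats      | NULL  
The Red Mountain | Young 
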